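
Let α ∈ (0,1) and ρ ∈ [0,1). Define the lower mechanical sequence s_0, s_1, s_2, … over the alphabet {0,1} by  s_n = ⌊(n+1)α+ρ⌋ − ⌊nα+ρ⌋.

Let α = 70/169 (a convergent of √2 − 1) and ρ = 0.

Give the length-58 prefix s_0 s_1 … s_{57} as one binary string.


0010100101001010100101001010100101001010010101001010010101

n=0: ⌊(1·70)/169⌋ − ⌊(0·70)/169⌋ = ⌊70/169⌋ − ⌊0/169⌋ = 0 − 0 = 0
n=1: ⌊(2·70)/169⌋ − ⌊(1·70)/169⌋ = ⌊140/169⌋ − ⌊70/169⌋ = 0 − 0 = 0
n=2: ⌊(3·70)/169⌋ − ⌊(2·70)/169⌋ = ⌊210/169⌋ − ⌊140/169⌋ = 1 − 0 = 1
n=3: ⌊(4·70)/169⌋ − ⌊(3·70)/169⌋ = ⌊280/169⌋ − ⌊210/169⌋ = 1 − 1 = 0
n=4: ⌊(5·70)/169⌋ − ⌊(4·70)/169⌋ = ⌊350/169⌋ − ⌊280/169⌋ = 2 − 1 = 1
n=5: ⌊(6·70)/169⌋ − ⌊(5·70)/169⌋ = ⌊420/169⌋ − ⌊350/169⌋ = 2 − 2 = 0
n=6: ⌊(7·70)/169⌋ − ⌊(6·70)/169⌋ = ⌊490/169⌋ − ⌊420/169⌋ = 2 − 2 = 0
n=7: ⌊(8·70)/169⌋ − ⌊(7·70)/169⌋ = ⌊560/169⌋ − ⌊490/169⌋ = 3 − 2 = 1
n=8: ⌊(9·70)/169⌋ − ⌊(8·70)/169⌋ = ⌊630/169⌋ − ⌊560/169⌋ = 3 − 3 = 0
n=9: ⌊(10·70)/169⌋ − ⌊(9·70)/169⌋ = ⌊700/169⌋ − ⌊630/169⌋ = 4 − 3 = 1
n=10: ⌊(11·70)/169⌋ − ⌊(10·70)/169⌋ = ⌊770/169⌋ − ⌊700/169⌋ = 4 − 4 = 0
n=11: ⌊(12·70)/169⌋ − ⌊(11·70)/169⌋ = ⌊840/169⌋ − ⌊770/169⌋ = 4 − 4 = 0
n=12: ⌊(13·70)/169⌋ − ⌊(12·70)/169⌋ = ⌊910/169⌋ − ⌊840/169⌋ = 5 − 4 = 1
n=13: ⌊(14·70)/169⌋ − ⌊(13·70)/169⌋ = ⌊980/169⌋ − ⌊910/169⌋ = 5 − 5 = 0
n=14: ⌊(15·70)/169⌋ − ⌊(14·70)/169⌋ = ⌊1050/169⌋ − ⌊980/169⌋ = 6 − 5 = 1
n=15: ⌊(16·70)/169⌋ − ⌊(15·70)/169⌋ = ⌊1120/169⌋ − ⌊1050/169⌋ = 6 − 6 = 0
n=16: ⌊(17·70)/169⌋ − ⌊(16·70)/169⌋ = ⌊1190/169⌋ − ⌊1120/169⌋ = 7 − 6 = 1
n=17: ⌊(18·70)/169⌋ − ⌊(17·70)/169⌋ = ⌊1260/169⌋ − ⌊1190/169⌋ = 7 − 7 = 0
n=18: ⌊(19·70)/169⌋ − ⌊(18·70)/169⌋ = ⌊1330/169⌋ − ⌊1260/169⌋ = 7 − 7 = 0
n=19: ⌊(20·70)/169⌋ − ⌊(19·70)/169⌋ = ⌊1400/169⌋ − ⌊1330/169⌋ = 8 − 7 = 1
n=20: ⌊(21·70)/169⌋ − ⌊(20·70)/169⌋ = ⌊1470/169⌋ − ⌊1400/169⌋ = 8 − 8 = 0
n=21: ⌊(22·70)/169⌋ − ⌊(21·70)/169⌋ = ⌊1540/169⌋ − ⌊1470/169⌋ = 9 − 8 = 1
n=22: ⌊(23·70)/169⌋ − ⌊(22·70)/169⌋ = ⌊1610/169⌋ − ⌊1540/169⌋ = 9 − 9 = 0
n=23: ⌊(24·70)/169⌋ − ⌊(23·70)/169⌋ = ⌊1680/169⌋ − ⌊1610/169⌋ = 9 − 9 = 0
n=24: ⌊(25·70)/169⌋ − ⌊(24·70)/169⌋ = ⌊1750/169⌋ − ⌊1680/169⌋ = 10 − 9 = 1
n=25: ⌊(26·70)/169⌋ − ⌊(25·70)/169⌋ = ⌊1820/169⌋ − ⌊1750/169⌋ = 10 − 10 = 0
n=26: ⌊(27·70)/169⌋ − ⌊(26·70)/169⌋ = ⌊1890/169⌋ − ⌊1820/169⌋ = 11 − 10 = 1
n=27: ⌊(28·70)/169⌋ − ⌊(27·70)/169⌋ = ⌊1960/169⌋ − ⌊1890/169⌋ = 11 − 11 = 0
n=28: ⌊(29·70)/169⌋ − ⌊(28·70)/169⌋ = ⌊2030/169⌋ − ⌊1960/169⌋ = 12 − 11 = 1
n=29: ⌊(30·70)/169⌋ − ⌊(29·70)/169⌋ = ⌊2100/169⌋ − ⌊2030/169⌋ = 12 − 12 = 0
n=30: ⌊(31·70)/169⌋ − ⌊(30·70)/169⌋ = ⌊2170/169⌋ − ⌊2100/169⌋ = 12 − 12 = 0
n=31: ⌊(32·70)/169⌋ − ⌊(31·70)/169⌋ = ⌊2240/169⌋ − ⌊2170/169⌋ = 13 − 12 = 1
n=32: ⌊(33·70)/169⌋ − ⌊(32·70)/169⌋ = ⌊2310/169⌋ − ⌊2240/169⌋ = 13 − 13 = 0
n=33: ⌊(34·70)/169⌋ − ⌊(33·70)/169⌋ = ⌊2380/169⌋ − ⌊2310/169⌋ = 14 − 13 = 1
n=34: ⌊(35·70)/169⌋ − ⌊(34·70)/169⌋ = ⌊2450/169⌋ − ⌊2380/169⌋ = 14 − 14 = 0
n=35: ⌊(36·70)/169⌋ − ⌊(35·70)/169⌋ = ⌊2520/169⌋ − ⌊2450/169⌋ = 14 − 14 = 0
n=36: ⌊(37·70)/169⌋ − ⌊(36·70)/169⌋ = ⌊2590/169⌋ − ⌊2520/169⌋ = 15 − 14 = 1
n=37: ⌊(38·70)/169⌋ − ⌊(37·70)/169⌋ = ⌊2660/169⌋ − ⌊2590/169⌋ = 15 − 15 = 0
n=38: ⌊(39·70)/169⌋ − ⌊(38·70)/169⌋ = ⌊2730/169⌋ − ⌊2660/169⌋ = 16 − 15 = 1
n=39: ⌊(40·70)/169⌋ − ⌊(39·70)/169⌋ = ⌊2800/169⌋ − ⌊2730/169⌋ = 16 − 16 = 0
n=40: ⌊(41·70)/169⌋ − ⌊(40·70)/169⌋ = ⌊2870/169⌋ − ⌊2800/169⌋ = 16 − 16 = 0
n=41: ⌊(42·70)/169⌋ − ⌊(41·70)/169⌋ = ⌊2940/169⌋ − ⌊2870/169⌋ = 17 − 16 = 1
n=42: ⌊(43·70)/169⌋ − ⌊(42·70)/169⌋ = ⌊3010/169⌋ − ⌊2940/169⌋ = 17 − 17 = 0
n=43: ⌊(44·70)/169⌋ − ⌊(43·70)/169⌋ = ⌊3080/169⌋ − ⌊3010/169⌋ = 18 − 17 = 1
n=44: ⌊(45·70)/169⌋ − ⌊(44·70)/169⌋ = ⌊3150/169⌋ − ⌊3080/169⌋ = 18 − 18 = 0
n=45: ⌊(46·70)/169⌋ − ⌊(45·70)/169⌋ = ⌊3220/169⌋ − ⌊3150/169⌋ = 19 − 18 = 1
n=46: ⌊(47·70)/169⌋ − ⌊(46·70)/169⌋ = ⌊3290/169⌋ − ⌊3220/169⌋ = 19 − 19 = 0
n=47: ⌊(48·70)/169⌋ − ⌊(47·70)/169⌋ = ⌊3360/169⌋ − ⌊3290/169⌋ = 19 − 19 = 0
n=48: ⌊(49·70)/169⌋ − ⌊(48·70)/169⌋ = ⌊3430/169⌋ − ⌊3360/169⌋ = 20 − 19 = 1
n=49: ⌊(50·70)/169⌋ − ⌊(49·70)/169⌋ = ⌊3500/169⌋ − ⌊3430/169⌋ = 20 − 20 = 0
n=50: ⌊(51·70)/169⌋ − ⌊(50·70)/169⌋ = ⌊3570/169⌋ − ⌊3500/169⌋ = 21 − 20 = 1
n=51: ⌊(52·70)/169⌋ − ⌊(51·70)/169⌋ = ⌊3640/169⌋ − ⌊3570/169⌋ = 21 − 21 = 0
n=52: ⌊(53·70)/169⌋ − ⌊(52·70)/169⌋ = ⌊3710/169⌋ − ⌊3640/169⌋ = 21 − 21 = 0
n=53: ⌊(54·70)/169⌋ − ⌊(53·70)/169⌋ = ⌊3780/169⌋ − ⌊3710/169⌋ = 22 − 21 = 1
n=54: ⌊(55·70)/169⌋ − ⌊(54·70)/169⌋ = ⌊3850/169⌋ − ⌊3780/169⌋ = 22 − 22 = 0
n=55: ⌊(56·70)/169⌋ − ⌊(55·70)/169⌋ = ⌊3920/169⌋ − ⌊3850/169⌋ = 23 − 22 = 1
n=56: ⌊(57·70)/169⌋ − ⌊(56·70)/169⌋ = ⌊3990/169⌋ − ⌊3920/169⌋ = 23 − 23 = 0
n=57: ⌊(58·70)/169⌋ − ⌊(57·70)/169⌋ = ⌊4060/169⌋ − ⌊3990/169⌋ = 24 − 23 = 1


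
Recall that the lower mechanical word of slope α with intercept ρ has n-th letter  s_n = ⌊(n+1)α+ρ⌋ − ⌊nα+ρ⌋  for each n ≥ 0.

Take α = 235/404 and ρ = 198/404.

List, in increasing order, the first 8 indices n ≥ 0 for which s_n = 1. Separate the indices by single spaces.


n=0: ⌊433/404⌋−⌊198/404⌋ = 1−0 = 1  ← one
n=1: ⌊668/404⌋−⌊433/404⌋ = 1−1 = 0
n=2: ⌊903/404⌋−⌊668/404⌋ = 2−1 = 1  ← one
n=3: ⌊1138/404⌋−⌊903/404⌋ = 2−2 = 0
n=4: ⌊1373/404⌋−⌊1138/404⌋ = 3−2 = 1  ← one
n=5: ⌊1608/404⌋−⌊1373/404⌋ = 3−3 = 0
n=6: ⌊1843/404⌋−⌊1608/404⌋ = 4−3 = 1  ← one
n=7: ⌊2078/404⌋−⌊1843/404⌋ = 5−4 = 1  ← one
n=8: ⌊2313/404⌋−⌊2078/404⌋ = 5−5 = 0
n=9: ⌊2548/404⌋−⌊2313/404⌋ = 6−5 = 1  ← one
n=10: ⌊2783/404⌋−⌊2548/404⌋ = 6−6 = 0
n=11: ⌊3018/404⌋−⌊2783/404⌋ = 7−6 = 1  ← one
n=12: ⌊3253/404⌋−⌊3018/404⌋ = 8−7 = 1  ← one
positions of the first 8 ones: 0 2 4 6 7 9 11 12

0 2 4 6 7 9 11 12


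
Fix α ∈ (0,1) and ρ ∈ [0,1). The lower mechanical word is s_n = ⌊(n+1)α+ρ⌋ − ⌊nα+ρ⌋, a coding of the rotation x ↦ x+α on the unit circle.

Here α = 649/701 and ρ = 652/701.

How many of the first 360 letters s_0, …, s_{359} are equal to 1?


334

#1s = Σ_{n=0}^{359} s_n = Σ_{n=0}^{359} (⌊(n+1)α+ρ⌋ − ⌊nα+ρ⌋)
the sum telescopes: every ⌊nα+ρ⌋ with 0 < n < 360 appears once with + and once with −, leaving ⌊360α+ρ⌋ − ⌊0·α+ρ⌋
360α + ρ = (360·649 + 652) / 701 = 234292/701
ρ = 652/701
⌊234292/701⌋ = 334,  ⌊652/701⌋ = 0
#1s = 334 − 0 = 334


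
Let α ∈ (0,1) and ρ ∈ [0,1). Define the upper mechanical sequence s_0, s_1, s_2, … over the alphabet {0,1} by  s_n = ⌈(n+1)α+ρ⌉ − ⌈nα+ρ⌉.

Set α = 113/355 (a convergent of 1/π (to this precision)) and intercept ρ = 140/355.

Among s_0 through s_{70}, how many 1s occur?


22

#1s = Σ_{n=0}^{70} s_n = Σ_{n=0}^{70} (⌈(n+1)α+ρ⌉ − ⌈nα+ρ⌉)
the sum telescopes: every ⌈nα+ρ⌉ with 0 < n < 71 appears once with + and once with −, leaving ⌈71α+ρ⌉ − ⌈0·α+ρ⌉
71α + ρ = (71·113 + 140) / 355 = 8163/355
ρ = 140/355
⌈8163/355⌉ = 23,  ⌈140/355⌉ = 1
#1s = 23 − 1 = 22


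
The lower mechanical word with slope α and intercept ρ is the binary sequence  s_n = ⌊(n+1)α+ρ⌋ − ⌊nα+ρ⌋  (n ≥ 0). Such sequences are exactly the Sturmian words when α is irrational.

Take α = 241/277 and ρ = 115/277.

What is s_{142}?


(n+1)α + ρ = (143·241 + 115) / 277 = 34578/277
nα + ρ     = (142·241 + 115) / 277 = 34337/277
⌊34578/277⌋ = 124,  ⌊34337/277⌋ = 123
s_{142} = 124 − 123 = 1

1


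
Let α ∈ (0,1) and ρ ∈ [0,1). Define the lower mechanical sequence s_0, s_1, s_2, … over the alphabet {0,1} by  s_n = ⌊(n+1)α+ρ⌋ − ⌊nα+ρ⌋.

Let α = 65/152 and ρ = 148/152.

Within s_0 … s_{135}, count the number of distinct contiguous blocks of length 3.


t_n = ⌊(n·65+148)/152⌋ for n = 0 … 136:
  n=0…9: ⌊148/152⌋=0 ⌊213/152⌋=1 ⌊278/152⌋=1 ⌊343/152⌋=2 ⌊408/152⌋=2 ⌊473/152⌋=3 ⌊538/152⌋=3 ⌊603/152⌋=3 ⌊668/152⌋=4 ⌊733/152⌋=4
  n=10…19: ⌊798/152⌋=5 ⌊863/152⌋=5 ⌊928/152⌋=6 ⌊993/152⌋=6 ⌊1058/152⌋=6 ⌊1123/152⌋=7 ⌊1188/152⌋=7 ⌊1253/152⌋=8 ⌊1318/152⌋=8 ⌊1383/152⌋=9
  n=20…29: ⌊1448/152⌋=9 ⌊1513/152⌋=9 ⌊1578/152⌋=10 ⌊1643/152⌋=10 ⌊1708/152⌋=11 ⌊1773/152⌋=11 ⌊1838/152⌋=12 ⌊1903/152⌋=12 ⌊1968/152⌋=12 ⌊2033/152⌋=13
  n=30…39: ⌊2098/152⌋=13 ⌊2163/152⌋=14 ⌊2228/152⌋=14 ⌊2293/152⌋=15 ⌊2358/152⌋=15 ⌊2423/152⌋=15 ⌊2488/152⌋=16 ⌊2553/152⌋=16 ⌊2618/152⌋=17 ⌊2683/152⌋=17
  n=40…49: ⌊2748/152⌋=18 ⌊2813/152⌋=18 ⌊2878/152⌋=18 ⌊2943/152⌋=19 ⌊3008/152⌋=19 ⌊3073/152⌋=20 ⌊3138/152⌋=20 ⌊3203/152⌋=21 ⌊3268/152⌋=21 ⌊3333/152⌋=21
  n=50…59: ⌊3398/152⌋=22 ⌊3463/152⌋=22 ⌊3528/152⌋=23 ⌊3593/152⌋=23 ⌊3658/152⌋=24 ⌊3723/152⌋=24 ⌊3788/152⌋=24 ⌊3853/152⌋=25 ⌊3918/152⌋=25 ⌊3983/152⌋=26
  n=60…69: ⌊4048/152⌋=26 ⌊4113/152⌋=27 ⌊4178/152⌋=27 ⌊4243/152⌋=27 ⌊4308/152⌋=28 ⌊4373/152⌋=28 ⌊4438/152⌋=29 ⌊4503/152⌋=29 ⌊4568/152⌋=30 ⌊4633/152⌋=30
  n=70…79: ⌊4698/152⌋=30 ⌊4763/152⌋=31 ⌊4828/152⌋=31 ⌊4893/152⌋=32 ⌊4958/152⌋=32 ⌊5023/152⌋=33 ⌊5088/152⌋=33 ⌊5153/152⌋=33 ⌊5218/152⌋=34 ⌊5283/152⌋=34
  n=80…89: ⌊5348/152⌋=35 ⌊5413/152⌋=35 ⌊5478/152⌋=36 ⌊5543/152⌋=36 ⌊5608/152⌋=36 ⌊5673/152⌋=37 ⌊5738/152⌋=37 ⌊5803/152⌋=38 ⌊5868/152⌋=38 ⌊5933/152⌋=39
  n=90…99: ⌊5998/152⌋=39 ⌊6063/152⌋=39 ⌊6128/152⌋=40 ⌊6193/152⌋=40 ⌊6258/152⌋=41 ⌊6323/152⌋=41 ⌊6388/152⌋=42 ⌊6453/152⌋=42 ⌊6518/152⌋=42 ⌊6583/152⌋=43
  n=100…109: ⌊6648/152⌋=43 ⌊6713/152⌋=44 ⌊6778/152⌋=44 ⌊6843/152⌋=45 ⌊6908/152⌋=45 ⌊6973/152⌋=45 ⌊7038/152⌋=46 ⌊7103/152⌋=46 ⌊7168/152⌋=47 ⌊7233/152⌋=47
  n=110…119: ⌊7298/152⌋=48 ⌊7363/152⌋=48 ⌊7428/152⌋=48 ⌊7493/152⌋=49 ⌊7558/152⌋=49 ⌊7623/152⌋=50 ⌊7688/152⌋=50 ⌊7753/152⌋=51 ⌊7818/152⌋=51 ⌊7883/152⌋=51
  n=120…129: ⌊7948/152⌋=52 ⌊8013/152⌋=52 ⌊8078/152⌋=53 ⌊8143/152⌋=53 ⌊8208/152⌋=54 ⌊8273/152⌋=54 ⌊8338/152⌋=54 ⌊8403/152⌋=55 ⌊8468/152⌋=55 ⌊8533/152⌋=56
  n=130…136: ⌊8598/152⌋=56 ⌊8663/152⌋=56 ⌊8728/152⌋=57 ⌊8793/152⌋=57 ⌊8858/152⌋=58 ⌊8923/152⌋=58 ⌊8988/152⌋=59
s_n = t_(n+1) − t_n for n = 0 … 135 gives
prefix = 1010100101010010101001010100101010010101001010100101010010101001010100101010010101001010100101010010101001010100101010010101001010010101
slide a length-3 window over [0..2] … [133..135] (134 windows); first occurrence of each distinct factor:
  [  0..  2] 101
  [  1..  3] 010
  [  4..  6] 100
  [  5..  7] 001
  (the other 130 windows repeat one of these)
distinct factors: {001, 010, 100, 101}
count = 4  (Sturmian bound for length 3 is 4)

4


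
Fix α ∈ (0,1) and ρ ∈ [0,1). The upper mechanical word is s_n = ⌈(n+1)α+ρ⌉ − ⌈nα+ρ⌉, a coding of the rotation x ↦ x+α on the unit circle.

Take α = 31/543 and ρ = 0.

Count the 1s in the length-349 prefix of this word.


20

#1s = Σ_{n=0}^{348} s_n = Σ_{n=0}^{348} (⌈(n+1)α+ρ⌉ − ⌈nα+ρ⌉)
the sum telescopes: every ⌈nα+ρ⌉ with 0 < n < 349 appears once with + and once with −, leaving ⌈349α+ρ⌉ − ⌈0·α+ρ⌉
349α + ρ = (349·31) / 543 = 10819/543
ρ = 0/543
⌈10819/543⌉ = 20,  ⌈0/543⌉ = 0
#1s = 20 − 0 = 20


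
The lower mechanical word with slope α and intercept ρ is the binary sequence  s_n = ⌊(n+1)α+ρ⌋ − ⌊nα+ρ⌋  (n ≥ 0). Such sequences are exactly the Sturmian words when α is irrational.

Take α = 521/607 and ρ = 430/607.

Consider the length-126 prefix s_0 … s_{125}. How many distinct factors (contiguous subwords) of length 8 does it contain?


t_n = ⌊(n·521+430)/607⌋ for n = 0 … 126:
  n=0…9: ⌊430/607⌋=0 ⌊951/607⌋=1 ⌊1472/607⌋=2 ⌊1993/607⌋=3 ⌊2514/607⌋=4 ⌊3035/607⌋=5 ⌊3556/607⌋=5 ⌊4077/607⌋=6 ⌊4598/607⌋=7 ⌊5119/607⌋=8
  n=10…19: ⌊5640/607⌋=9 ⌊6161/607⌋=10 ⌊6682/607⌋=11 ⌊7203/607⌋=11 ⌊7724/607⌋=12 ⌊8245/607⌋=13 ⌊8766/607⌋=14 ⌊9287/607⌋=15 ⌊9808/607⌋=16 ⌊10329/607⌋=17
  n=20…29: ⌊10850/607⌋=17 ⌊11371/607⌋=18 ⌊11892/607⌋=19 ⌊12413/607⌋=20 ⌊12934/607⌋=21 ⌊13455/607⌋=22 ⌊13976/607⌋=23 ⌊14497/607⌋=23 ⌊15018/607⌋=24 ⌊15539/607⌋=25
  n=30…39: ⌊16060/607⌋=26 ⌊16581/607⌋=27 ⌊17102/607⌋=28 ⌊17623/607⌋=29 ⌊18144/607⌋=29 ⌊18665/607⌋=30 ⌊19186/607⌋=31 ⌊19707/607⌋=32 ⌊20228/607⌋=33 ⌊20749/607⌋=34
  n=40…49: ⌊21270/607⌋=35 ⌊21791/607⌋=35 ⌊22312/607⌋=36 ⌊22833/607⌋=37 ⌊23354/607⌋=38 ⌊23875/607⌋=39 ⌊24396/607⌋=40 ⌊24917/607⌋=41 ⌊25438/607⌋=41 ⌊25959/607⌋=42
  n=50…59: ⌊26480/607⌋=43 ⌊27001/607⌋=44 ⌊27522/607⌋=45 ⌊28043/607⌋=46 ⌊28564/607⌋=47 ⌊29085/607⌋=47 ⌊29606/607⌋=48 ⌊30127/607⌋=49 ⌊30648/607⌋=50 ⌊31169/607⌋=51
  n=60…69: ⌊31690/607⌋=52 ⌊32211/607⌋=53 ⌊32732/607⌋=53 ⌊33253/607⌋=54 ⌊33774/607⌋=55 ⌊34295/607⌋=56 ⌊34816/607⌋=57 ⌊35337/607⌋=58 ⌊35858/607⌋=59 ⌊36379/607⌋=59
  n=70…79: ⌊36900/607⌋=60 ⌊37421/607⌋=61 ⌊37942/607⌋=62 ⌊38463/607⌋=63 ⌊38984/607⌋=64 ⌊39505/607⌋=65 ⌊40026/607⌋=65 ⌊40547/607⌋=66 ⌊41068/607⌋=67 ⌊41589/607⌋=68
  n=80…89: ⌊42110/607⌋=69 ⌊42631/607⌋=70 ⌊43152/607⌋=71 ⌊43673/607⌋=71 ⌊44194/607⌋=72 ⌊44715/607⌋=73 ⌊45236/607⌋=74 ⌊45757/607⌋=75 ⌊46278/607⌋=76 ⌊46799/607⌋=77
  n=90…99: ⌊47320/607⌋=77 ⌊47841/607⌋=78 ⌊48362/607⌋=79 ⌊48883/607⌋=80 ⌊49404/607⌋=81 ⌊49925/607⌋=82 ⌊50446/607⌋=83 ⌊50967/607⌋=83 ⌊51488/607⌋=84 ⌊52009/607⌋=85
  n=100…109: ⌊52530/607⌋=86 ⌊53051/607⌋=87 ⌊53572/607⌋=88 ⌊54093/607⌋=89 ⌊54614/607⌋=89 ⌊55135/607⌋=90 ⌊55656/607⌋=91 ⌊56177/607⌋=92 ⌊56698/607⌋=93 ⌊57219/607⌋=94
  n=110…119: ⌊57740/607⌋=95 ⌊58261/607⌋=95 ⌊58782/607⌋=96 ⌊59303/607⌋=97 ⌊59824/607⌋=98 ⌊60345/607⌋=99 ⌊60866/607⌋=100 ⌊61387/607⌋=101 ⌊61908/607⌋=101 ⌊62429/607⌋=102
  n=120…126: ⌊62950/607⌋=103 ⌊63471/607⌋=104 ⌊63992/607⌋=105 ⌊64513/607⌋=106 ⌊65034/607⌋=107 ⌊65555/607⌋=107 ⌊66076/607⌋=108
s_n = t_(n+1) − t_n for n = 0 … 125 gives
prefix = 111110111111011111101111110111111011111101111110111111011111101111110111111011111101111110111111011111101111110111111011111101
slide a length-8 window over [0..7] … [118..125] (119 windows); first occurrence of each distinct factor:
  [  0..  7] 11111011
  [  1..  8] 11110111
  [  2..  9] 11101111
  [  3.. 10] 11011111
  [  4.. 11] 10111111
  [  5.. 12] 01111110
  [  6.. 13] 11111101
  (the other 112 windows repeat one of these)
distinct factors: {01111110, 10111111, 11011111, 11101111, 11110111, 11111011, 11111101}
count = 7  (Sturmian bound for length 8 is 9)

7


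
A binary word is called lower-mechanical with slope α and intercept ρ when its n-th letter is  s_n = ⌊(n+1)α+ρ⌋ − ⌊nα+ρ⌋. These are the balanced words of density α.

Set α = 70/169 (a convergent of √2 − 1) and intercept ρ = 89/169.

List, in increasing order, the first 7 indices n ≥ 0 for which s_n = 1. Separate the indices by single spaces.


n=0: ⌊159/169⌋−⌊89/169⌋ = 0−0 = 0
n=1: ⌊229/169⌋−⌊159/169⌋ = 1−0 = 1  ← one
n=2: ⌊299/169⌋−⌊229/169⌋ = 1−1 = 0
n=3: ⌊369/169⌋−⌊299/169⌋ = 2−1 = 1  ← one
n=4: ⌊439/169⌋−⌊369/169⌋ = 2−2 = 0
n=5: ⌊509/169⌋−⌊439/169⌋ = 3−2 = 1  ← one
n=6: ⌊579/169⌋−⌊509/169⌋ = 3−3 = 0
n=7: ⌊649/169⌋−⌊579/169⌋ = 3−3 = 0
n=8: ⌊719/169⌋−⌊649/169⌋ = 4−3 = 1  ← one
n=9: ⌊789/169⌋−⌊719/169⌋ = 4−4 = 0
n=10: ⌊859/169⌋−⌊789/169⌋ = 5−4 = 1  ← one
n=11: ⌊929/169⌋−⌊859/169⌋ = 5−5 = 0
n=12: ⌊999/169⌋−⌊929/169⌋ = 5−5 = 0
n=13: ⌊1069/169⌋−⌊999/169⌋ = 6−5 = 1  ← one
n=14: ⌊1139/169⌋−⌊1069/169⌋ = 6−6 = 0
n=15: ⌊1209/169⌋−⌊1139/169⌋ = 7−6 = 1  ← one
positions of the first 7 ones: 1 3 5 8 10 13 15

1 3 5 8 10 13 15


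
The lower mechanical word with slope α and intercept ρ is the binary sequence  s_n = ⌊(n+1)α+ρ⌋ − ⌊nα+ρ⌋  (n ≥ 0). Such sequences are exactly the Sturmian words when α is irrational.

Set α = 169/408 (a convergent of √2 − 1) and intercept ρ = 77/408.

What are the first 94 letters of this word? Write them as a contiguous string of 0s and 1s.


n=0: ⌊(1·169+77)/408⌋ − ⌊(0·169+77)/408⌋ = ⌊246/408⌋ − ⌊77/408⌋ = 0 − 0 = 0
n=1: ⌊(2·169+77)/408⌋ − ⌊(1·169+77)/408⌋ = ⌊415/408⌋ − ⌊246/408⌋ = 1 − 0 = 1
n=2: ⌊(3·169+77)/408⌋ − ⌊(2·169+77)/408⌋ = ⌊584/408⌋ − ⌊415/408⌋ = 1 − 1 = 0
n=3: ⌊(4·169+77)/408⌋ − ⌊(3·169+77)/408⌋ = ⌊753/408⌋ − ⌊584/408⌋ = 1 − 1 = 0
n=4: ⌊(5·169+77)/408⌋ − ⌊(4·169+77)/408⌋ = ⌊922/408⌋ − ⌊753/408⌋ = 2 − 1 = 1
n=5: ⌊(6·169+77)/408⌋ − ⌊(5·169+77)/408⌋ = ⌊1091/408⌋ − ⌊922/408⌋ = 2 − 2 = 0
n=6: ⌊(7·169+77)/408⌋ − ⌊(6·169+77)/408⌋ = ⌊1260/408⌋ − ⌊1091/408⌋ = 3 − 2 = 1
n=7: ⌊(8·169+77)/408⌋ − ⌊(7·169+77)/408⌋ = ⌊1429/408⌋ − ⌊1260/408⌋ = 3 − 3 = 0
n=8: ⌊(9·169+77)/408⌋ − ⌊(8·169+77)/408⌋ = ⌊1598/408⌋ − ⌊1429/408⌋ = 3 − 3 = 0
n=9: ⌊(10·169+77)/408⌋ − ⌊(9·169+77)/408⌋ = ⌊1767/408⌋ − ⌊1598/408⌋ = 4 − 3 = 1
n=10: ⌊(11·169+77)/408⌋ − ⌊(10·169+77)/408⌋ = ⌊1936/408⌋ − ⌊1767/408⌋ = 4 − 4 = 0
n=11: ⌊(12·169+77)/408⌋ − ⌊(11·169+77)/408⌋ = ⌊2105/408⌋ − ⌊1936/408⌋ = 5 − 4 = 1
n=12: ⌊(13·169+77)/408⌋ − ⌊(12·169+77)/408⌋ = ⌊2274/408⌋ − ⌊2105/408⌋ = 5 − 5 = 0
n=13: ⌊(14·169+77)/408⌋ − ⌊(13·169+77)/408⌋ = ⌊2443/408⌋ − ⌊2274/408⌋ = 5 − 5 = 0
n=14: ⌊(15·169+77)/408⌋ − ⌊(14·169+77)/408⌋ = ⌊2612/408⌋ − ⌊2443/408⌋ = 6 − 5 = 1
n=15: ⌊(16·169+77)/408⌋ − ⌊(15·169+77)/408⌋ = ⌊2781/408⌋ − ⌊2612/408⌋ = 6 − 6 = 0
n=16: ⌊(17·169+77)/408⌋ − ⌊(16·169+77)/408⌋ = ⌊2950/408⌋ − ⌊2781/408⌋ = 7 − 6 = 1
n=17: ⌊(18·169+77)/408⌋ − ⌊(17·169+77)/408⌋ = ⌊3119/408⌋ − ⌊2950/408⌋ = 7 − 7 = 0
n=18: ⌊(19·169+77)/408⌋ − ⌊(18·169+77)/408⌋ = ⌊3288/408⌋ − ⌊3119/408⌋ = 8 − 7 = 1
n=19: ⌊(20·169+77)/408⌋ − ⌊(19·169+77)/408⌋ = ⌊3457/408⌋ − ⌊3288/408⌋ = 8 − 8 = 0
n=20: ⌊(21·169+77)/408⌋ − ⌊(20·169+77)/408⌋ = ⌊3626/408⌋ − ⌊3457/408⌋ = 8 − 8 = 0
n=21: ⌊(22·169+77)/408⌋ − ⌊(21·169+77)/408⌋ = ⌊3795/408⌋ − ⌊3626/408⌋ = 9 − 8 = 1
n=22: ⌊(23·169+77)/408⌋ − ⌊(22·169+77)/408⌋ = ⌊3964/408⌋ − ⌊3795/408⌋ = 9 − 9 = 0
n=23: ⌊(24·169+77)/408⌋ − ⌊(23·169+77)/408⌋ = ⌊4133/408⌋ − ⌊3964/408⌋ = 10 − 9 = 1
n=24: ⌊(25·169+77)/408⌋ − ⌊(24·169+77)/408⌋ = ⌊4302/408⌋ − ⌊4133/408⌋ = 10 − 10 = 0
n=25: ⌊(26·169+77)/408⌋ − ⌊(25·169+77)/408⌋ = ⌊4471/408⌋ − ⌊4302/408⌋ = 10 − 10 = 0
n=26: ⌊(27·169+77)/408⌋ − ⌊(26·169+77)/408⌋ = ⌊4640/408⌋ − ⌊4471/408⌋ = 11 − 10 = 1
n=27: ⌊(28·169+77)/408⌋ − ⌊(27·169+77)/408⌋ = ⌊4809/408⌋ − ⌊4640/408⌋ = 11 − 11 = 0
n=28: ⌊(29·169+77)/408⌋ − ⌊(28·169+77)/408⌋ = ⌊4978/408⌋ − ⌊4809/408⌋ = 12 − 11 = 1
n=29: ⌊(30·169+77)/408⌋ − ⌊(29·169+77)/408⌋ = ⌊5147/408⌋ − ⌊4978/408⌋ = 12 − 12 = 0
n=30: ⌊(31·169+77)/408⌋ − ⌊(30·169+77)/408⌋ = ⌊5316/408⌋ − ⌊5147/408⌋ = 13 − 12 = 1
n=31: ⌊(32·169+77)/408⌋ − ⌊(31·169+77)/408⌋ = ⌊5485/408⌋ − ⌊5316/408⌋ = 13 − 13 = 0
n=32: ⌊(33·169+77)/408⌋ − ⌊(32·169+77)/408⌋ = ⌊5654/408⌋ − ⌊5485/408⌋ = 13 − 13 = 0
n=33: ⌊(34·169+77)/408⌋ − ⌊(33·169+77)/408⌋ = ⌊5823/408⌋ − ⌊5654/408⌋ = 14 − 13 = 1
n=34: ⌊(35·169+77)/408⌋ − ⌊(34·169+77)/408⌋ = ⌊5992/408⌋ − ⌊5823/408⌋ = 14 − 14 = 0
n=35: ⌊(36·169+77)/408⌋ − ⌊(35·169+77)/408⌋ = ⌊6161/408⌋ − ⌊5992/408⌋ = 15 − 14 = 1
n=36: ⌊(37·169+77)/408⌋ − ⌊(36·169+77)/408⌋ = ⌊6330/408⌋ − ⌊6161/408⌋ = 15 − 15 = 0
n=37: ⌊(38·169+77)/408⌋ − ⌊(37·169+77)/408⌋ = ⌊6499/408⌋ − ⌊6330/408⌋ = 15 − 15 = 0
n=38: ⌊(39·169+77)/408⌋ − ⌊(38·169+77)/408⌋ = ⌊6668/408⌋ − ⌊6499/408⌋ = 16 − 15 = 1
n=39: ⌊(40·169+77)/408⌋ − ⌊(39·169+77)/408⌋ = ⌊6837/408⌋ − ⌊6668/408⌋ = 16 − 16 = 0
n=40: ⌊(41·169+77)/408⌋ − ⌊(40·169+77)/408⌋ = ⌊7006/408⌋ − ⌊6837/408⌋ = 17 − 16 = 1
n=41: ⌊(42·169+77)/408⌋ − ⌊(41·169+77)/408⌋ = ⌊7175/408⌋ − ⌊7006/408⌋ = 17 − 17 = 0
n=42: ⌊(43·169+77)/408⌋ − ⌊(42·169+77)/408⌋ = ⌊7344/408⌋ − ⌊7175/408⌋ = 18 − 17 = 1
n=43: ⌊(44·169+77)/408⌋ − ⌊(43·169+77)/408⌋ = ⌊7513/408⌋ − ⌊7344/408⌋ = 18 − 18 = 0
n=44: ⌊(45·169+77)/408⌋ − ⌊(44·169+77)/408⌋ = ⌊7682/408⌋ − ⌊7513/408⌋ = 18 − 18 = 0
n=45: ⌊(46·169+77)/408⌋ − ⌊(45·169+77)/408⌋ = ⌊7851/408⌋ − ⌊7682/408⌋ = 19 − 18 = 1
n=46: ⌊(47·169+77)/408⌋ − ⌊(46·169+77)/408⌋ = ⌊8020/408⌋ − ⌊7851/408⌋ = 19 − 19 = 0
n=47: ⌊(48·169+77)/408⌋ − ⌊(47·169+77)/408⌋ = ⌊8189/408⌋ − ⌊8020/408⌋ = 20 − 19 = 1
n=48: ⌊(49·169+77)/408⌋ − ⌊(48·169+77)/408⌋ = ⌊8358/408⌋ − ⌊8189/408⌋ = 20 − 20 = 0
n=49: ⌊(50·169+77)/408⌋ − ⌊(49·169+77)/408⌋ = ⌊8527/408⌋ − ⌊8358/408⌋ = 20 − 20 = 0
n=50: ⌊(51·169+77)/408⌋ − ⌊(50·169+77)/408⌋ = ⌊8696/408⌋ − ⌊8527/408⌋ = 21 − 20 = 1
n=51: ⌊(52·169+77)/408⌋ − ⌊(51·169+77)/408⌋ = ⌊8865/408⌋ − ⌊8696/408⌋ = 21 − 21 = 0
n=52: ⌊(53·169+77)/408⌋ − ⌊(52·169+77)/408⌋ = ⌊9034/408⌋ − ⌊8865/408⌋ = 22 − 21 = 1
n=53: ⌊(54·169+77)/408⌋ − ⌊(53·169+77)/408⌋ = ⌊9203/408⌋ − ⌊9034/408⌋ = 22 − 22 = 0
n=54: ⌊(55·169+77)/408⌋ − ⌊(54·169+77)/408⌋ = ⌊9372/408⌋ − ⌊9203/408⌋ = 22 − 22 = 0
n=55: ⌊(56·169+77)/408⌋ − ⌊(55·169+77)/408⌋ = ⌊9541/408⌋ − ⌊9372/408⌋ = 23 − 22 = 1
n=56: ⌊(57·169+77)/408⌋ − ⌊(56·169+77)/408⌋ = ⌊9710/408⌋ − ⌊9541/408⌋ = 23 − 23 = 0
n=57: ⌊(58·169+77)/408⌋ − ⌊(57·169+77)/408⌋ = ⌊9879/408⌋ − ⌊9710/408⌋ = 24 − 23 = 1
n=58: ⌊(59·169+77)/408⌋ − ⌊(58·169+77)/408⌋ = ⌊10048/408⌋ − ⌊9879/408⌋ = 24 − 24 = 0
n=59: ⌊(60·169+77)/408⌋ − ⌊(59·169+77)/408⌋ = ⌊10217/408⌋ − ⌊10048/408⌋ = 25 − 24 = 1
n=60: ⌊(61·169+77)/408⌋ − ⌊(60·169+77)/408⌋ = ⌊10386/408⌋ − ⌊10217/408⌋ = 25 − 25 = 0
n=61: ⌊(62·169+77)/408⌋ − ⌊(61·169+77)/408⌋ = ⌊10555/408⌋ − ⌊10386/408⌋ = 25 − 25 = 0
n=62: ⌊(63·169+77)/408⌋ − ⌊(62·169+77)/408⌋ = ⌊10724/408⌋ − ⌊10555/408⌋ = 26 − 25 = 1
n=63: ⌊(64·169+77)/408⌋ − ⌊(63·169+77)/408⌋ = ⌊10893/408⌋ − ⌊10724/408⌋ = 26 − 26 = 0
n=64: ⌊(65·169+77)/408⌋ − ⌊(64·169+77)/408⌋ = ⌊11062/408⌋ − ⌊10893/408⌋ = 27 − 26 = 1
n=65: ⌊(66·169+77)/408⌋ − ⌊(65·169+77)/408⌋ = ⌊11231/408⌋ − ⌊11062/408⌋ = 27 − 27 = 0
n=66: ⌊(67·169+77)/408⌋ − ⌊(66·169+77)/408⌋ = ⌊11400/408⌋ − ⌊11231/408⌋ = 27 − 27 = 0
n=67: ⌊(68·169+77)/408⌋ − ⌊(67·169+77)/408⌋ = ⌊11569/408⌋ − ⌊11400/408⌋ = 28 − 27 = 1
n=68: ⌊(69·169+77)/408⌋ − ⌊(68·169+77)/408⌋ = ⌊11738/408⌋ − ⌊11569/408⌋ = 28 − 28 = 0
n=69: ⌊(70·169+77)/408⌋ − ⌊(69·169+77)/408⌋ = ⌊11907/408⌋ − ⌊11738/408⌋ = 29 − 28 = 1
n=70: ⌊(71·169+77)/408⌋ − ⌊(70·169+77)/408⌋ = ⌊12076/408⌋ − ⌊11907/408⌋ = 29 − 29 = 0
n=71: ⌊(72·169+77)/408⌋ − ⌊(71·169+77)/408⌋ = ⌊12245/408⌋ − ⌊12076/408⌋ = 30 − 29 = 1
n=72: ⌊(73·169+77)/408⌋ − ⌊(72·169+77)/408⌋ = ⌊12414/408⌋ − ⌊12245/408⌋ = 30 − 30 = 0
n=73: ⌊(74·169+77)/408⌋ − ⌊(73·169+77)/408⌋ = ⌊12583/408⌋ − ⌊12414/408⌋ = 30 − 30 = 0
n=74: ⌊(75·169+77)/408⌋ − ⌊(74·169+77)/408⌋ = ⌊12752/408⌋ − ⌊12583/408⌋ = 31 − 30 = 1
n=75: ⌊(76·169+77)/408⌋ − ⌊(75·169+77)/408⌋ = ⌊12921/408⌋ − ⌊12752/408⌋ = 31 − 31 = 0
n=76: ⌊(77·169+77)/408⌋ − ⌊(76·169+77)/408⌋ = ⌊13090/408⌋ − ⌊12921/408⌋ = 32 − 31 = 1
n=77: ⌊(78·169+77)/408⌋ − ⌊(77·169+77)/408⌋ = ⌊13259/408⌋ − ⌊13090/408⌋ = 32 − 32 = 0
n=78: ⌊(79·169+77)/408⌋ − ⌊(78·169+77)/408⌋ = ⌊13428/408⌋ − ⌊13259/408⌋ = 32 − 32 = 0
n=79: ⌊(80·169+77)/408⌋ − ⌊(79·169+77)/408⌋ = ⌊13597/408⌋ − ⌊13428/408⌋ = 33 − 32 = 1
n=80: ⌊(81·169+77)/408⌋ − ⌊(80·169+77)/408⌋ = ⌊13766/408⌋ − ⌊13597/408⌋ = 33 − 33 = 0
n=81: ⌊(82·169+77)/408⌋ − ⌊(81·169+77)/408⌋ = ⌊13935/408⌋ − ⌊13766/408⌋ = 34 − 33 = 1
n=82: ⌊(83·169+77)/408⌋ − ⌊(82·169+77)/408⌋ = ⌊14104/408⌋ − ⌊13935/408⌋ = 34 − 34 = 0
n=83: ⌊(84·169+77)/408⌋ − ⌊(83·169+77)/408⌋ = ⌊14273/408⌋ − ⌊14104/408⌋ = 34 − 34 = 0
n=84: ⌊(85·169+77)/408⌋ − ⌊(84·169+77)/408⌋ = ⌊14442/408⌋ − ⌊14273/408⌋ = 35 − 34 = 1
n=85: ⌊(86·169+77)/408⌋ − ⌊(85·169+77)/408⌋ = ⌊14611/408⌋ − ⌊14442/408⌋ = 35 − 35 = 0
n=86: ⌊(87·169+77)/408⌋ − ⌊(86·169+77)/408⌋ = ⌊14780/408⌋ − ⌊14611/408⌋ = 36 − 35 = 1
n=87: ⌊(88·169+77)/408⌋ − ⌊(87·169+77)/408⌋ = ⌊14949/408⌋ − ⌊14780/408⌋ = 36 − 36 = 0
n=88: ⌊(89·169+77)/408⌋ − ⌊(88·169+77)/408⌋ = ⌊15118/408⌋ − ⌊14949/408⌋ = 37 − 36 = 1
n=89: ⌊(90·169+77)/408⌋ − ⌊(89·169+77)/408⌋ = ⌊15287/408⌋ − ⌊15118/408⌋ = 37 − 37 = 0
n=90: ⌊(91·169+77)/408⌋ − ⌊(90·169+77)/408⌋ = ⌊15456/408⌋ − ⌊15287/408⌋ = 37 − 37 = 0
n=91: ⌊(92·169+77)/408⌋ − ⌊(91·169+77)/408⌋ = ⌊15625/408⌋ − ⌊15456/408⌋ = 38 − 37 = 1
n=92: ⌊(93·169+77)/408⌋ − ⌊(92·169+77)/408⌋ = ⌊15794/408⌋ − ⌊15625/408⌋ = 38 − 38 = 0
n=93: ⌊(94·169+77)/408⌋ − ⌊(93·169+77)/408⌋ = ⌊15963/408⌋ − ⌊15794/408⌋ = 39 − 38 = 1

0100101001010010101001010010101001010010101001010010100101010010100101010010100101001010100101


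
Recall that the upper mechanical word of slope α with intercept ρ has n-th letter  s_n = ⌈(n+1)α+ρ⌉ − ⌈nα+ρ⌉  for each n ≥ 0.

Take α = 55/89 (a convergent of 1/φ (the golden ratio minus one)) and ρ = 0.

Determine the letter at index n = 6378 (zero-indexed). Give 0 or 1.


1

(n+1)α + ρ = (6379·55) / 89 = 350845/89
nα + ρ     = (6378·55) / 89 = 350790/89
⌈350845/89⌉ = 3943,  ⌈350790/89⌉ = 3942
s_{6378} = 3943 − 3942 = 1


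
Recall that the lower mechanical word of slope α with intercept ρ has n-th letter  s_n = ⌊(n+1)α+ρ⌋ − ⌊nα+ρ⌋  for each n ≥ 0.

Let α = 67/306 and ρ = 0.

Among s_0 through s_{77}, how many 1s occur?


17

#1s = Σ_{n=0}^{77} s_n = Σ_{n=0}^{77} (⌊(n+1)α+ρ⌋ − ⌊nα+ρ⌋)
the sum telescopes: every ⌊nα+ρ⌋ with 0 < n < 78 appears once with + and once with −, leaving ⌊78α+ρ⌋ − ⌊0·α+ρ⌋
78α + ρ = (78·67) / 306 = 5226/306
ρ = 0/306
⌊5226/306⌋ = 17,  ⌊0/306⌋ = 0
#1s = 17 − 0 = 17


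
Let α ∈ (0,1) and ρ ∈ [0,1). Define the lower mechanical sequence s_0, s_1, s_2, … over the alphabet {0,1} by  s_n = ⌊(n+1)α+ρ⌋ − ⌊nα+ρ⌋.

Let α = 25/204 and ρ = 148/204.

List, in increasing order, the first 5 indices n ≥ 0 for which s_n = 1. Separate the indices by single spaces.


2 10 18 26 34

n=0: ⌊173/204⌋−⌊148/204⌋ = 0−0 = 0
n=1: ⌊198/204⌋−⌊173/204⌋ = 0−0 = 0
n=2: ⌊223/204⌋−⌊198/204⌋ = 1−0 = 1  ← one
n=3: ⌊248/204⌋−⌊223/204⌋ = 1−1 = 0
n=4: ⌊273/204⌋−⌊248/204⌋ = 1−1 = 0
n=5: ⌊298/204⌋−⌊273/204⌋ = 1−1 = 0
n=6: ⌊323/204⌋−⌊298/204⌋ = 1−1 = 0
n=7: ⌊348/204⌋−⌊323/204⌋ = 1−1 = 0
n=8: ⌊373/204⌋−⌊348/204⌋ = 1−1 = 0
n=9: ⌊398/204⌋−⌊373/204⌋ = 1−1 = 0
n=10: ⌊423/204⌋−⌊398/204⌋ = 2−1 = 1  ← one
n=11: ⌊448/204⌋−⌊423/204⌋ = 2−2 = 0
n=12: ⌊473/204⌋−⌊448/204⌋ = 2−2 = 0
n=13: ⌊498/204⌋−⌊473/204⌋ = 2−2 = 0
n=14: ⌊523/204⌋−⌊498/204⌋ = 2−2 = 0
n=15: ⌊548/204⌋−⌊523/204⌋ = 2−2 = 0
n=16: ⌊573/204⌋−⌊548/204⌋ = 2−2 = 0
n=17: ⌊598/204⌋−⌊573/204⌋ = 2−2 = 0
n=18: ⌊623/204⌋−⌊598/204⌋ = 3−2 = 1  ← one
n=19: ⌊648/204⌋−⌊623/204⌋ = 3−3 = 0
n=20: ⌊673/204⌋−⌊648/204⌋ = 3−3 = 0
n=21: ⌊698/204⌋−⌊673/204⌋ = 3−3 = 0
n=22: ⌊723/204⌋−⌊698/204⌋ = 3−3 = 0
n=23: ⌊748/204⌋−⌊723/204⌋ = 3−3 = 0
n=24: ⌊773/204⌋−⌊748/204⌋ = 3−3 = 0
n=25: ⌊798/204⌋−⌊773/204⌋ = 3−3 = 0
n=26: ⌊823/204⌋−⌊798/204⌋ = 4−3 = 1  ← one
n=27: ⌊848/204⌋−⌊823/204⌋ = 4−4 = 0
n=28: ⌊873/204⌋−⌊848/204⌋ = 4−4 = 0
n=29: ⌊898/204⌋−⌊873/204⌋ = 4−4 = 0
n=30: ⌊923/204⌋−⌊898/204⌋ = 4−4 = 0
n=31: ⌊948/204⌋−⌊923/204⌋ = 4−4 = 0
n=32: ⌊973/204⌋−⌊948/204⌋ = 4−4 = 0
n=33: ⌊998/204⌋−⌊973/204⌋ = 4−4 = 0
n=34: ⌊1023/204⌋−⌊998/204⌋ = 5−4 = 1  ← one
positions of the first 5 ones: 2 10 18 26 34


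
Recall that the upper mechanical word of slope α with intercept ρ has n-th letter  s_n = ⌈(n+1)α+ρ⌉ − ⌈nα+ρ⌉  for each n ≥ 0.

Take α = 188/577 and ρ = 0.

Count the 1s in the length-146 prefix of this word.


48

#1s = Σ_{n=0}^{145} s_n = Σ_{n=0}^{145} (⌈(n+1)α+ρ⌉ − ⌈nα+ρ⌉)
the sum telescopes: every ⌈nα+ρ⌉ with 0 < n < 146 appears once with + and once with −, leaving ⌈146α+ρ⌉ − ⌈0·α+ρ⌉
146α + ρ = (146·188) / 577 = 27448/577
ρ = 0/577
⌈27448/577⌉ = 48,  ⌈0/577⌉ = 0
#1s = 48 − 0 = 48


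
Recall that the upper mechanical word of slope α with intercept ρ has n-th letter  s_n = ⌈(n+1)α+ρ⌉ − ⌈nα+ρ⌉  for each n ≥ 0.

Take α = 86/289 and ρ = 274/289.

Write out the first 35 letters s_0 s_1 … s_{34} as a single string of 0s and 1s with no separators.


10010010001001001000100100010010010

n=0: ⌈(1·86+274)/289⌉ − ⌈(0·86+274)/289⌉ = ⌈360/289⌉ − ⌈274/289⌉ = 2 − 1 = 1
n=1: ⌈(2·86+274)/289⌉ − ⌈(1·86+274)/289⌉ = ⌈446/289⌉ − ⌈360/289⌉ = 2 − 2 = 0
n=2: ⌈(3·86+274)/289⌉ − ⌈(2·86+274)/289⌉ = ⌈532/289⌉ − ⌈446/289⌉ = 2 − 2 = 0
n=3: ⌈(4·86+274)/289⌉ − ⌈(3·86+274)/289⌉ = ⌈618/289⌉ − ⌈532/289⌉ = 3 − 2 = 1
n=4: ⌈(5·86+274)/289⌉ − ⌈(4·86+274)/289⌉ = ⌈704/289⌉ − ⌈618/289⌉ = 3 − 3 = 0
n=5: ⌈(6·86+274)/289⌉ − ⌈(5·86+274)/289⌉ = ⌈790/289⌉ − ⌈704/289⌉ = 3 − 3 = 0
n=6: ⌈(7·86+274)/289⌉ − ⌈(6·86+274)/289⌉ = ⌈876/289⌉ − ⌈790/289⌉ = 4 − 3 = 1
n=7: ⌈(8·86+274)/289⌉ − ⌈(7·86+274)/289⌉ = ⌈962/289⌉ − ⌈876/289⌉ = 4 − 4 = 0
n=8: ⌈(9·86+274)/289⌉ − ⌈(8·86+274)/289⌉ = ⌈1048/289⌉ − ⌈962/289⌉ = 4 − 4 = 0
n=9: ⌈(10·86+274)/289⌉ − ⌈(9·86+274)/289⌉ = ⌈1134/289⌉ − ⌈1048/289⌉ = 4 − 4 = 0
n=10: ⌈(11·86+274)/289⌉ − ⌈(10·86+274)/289⌉ = ⌈1220/289⌉ − ⌈1134/289⌉ = 5 − 4 = 1
n=11: ⌈(12·86+274)/289⌉ − ⌈(11·86+274)/289⌉ = ⌈1306/289⌉ − ⌈1220/289⌉ = 5 − 5 = 0
n=12: ⌈(13·86+274)/289⌉ − ⌈(12·86+274)/289⌉ = ⌈1392/289⌉ − ⌈1306/289⌉ = 5 − 5 = 0
n=13: ⌈(14·86+274)/289⌉ − ⌈(13·86+274)/289⌉ = ⌈1478/289⌉ − ⌈1392/289⌉ = 6 − 5 = 1
n=14: ⌈(15·86+274)/289⌉ − ⌈(14·86+274)/289⌉ = ⌈1564/289⌉ − ⌈1478/289⌉ = 6 − 6 = 0
n=15: ⌈(16·86+274)/289⌉ − ⌈(15·86+274)/289⌉ = ⌈1650/289⌉ − ⌈1564/289⌉ = 6 − 6 = 0
n=16: ⌈(17·86+274)/289⌉ − ⌈(16·86+274)/289⌉ = ⌈1736/289⌉ − ⌈1650/289⌉ = 7 − 6 = 1
n=17: ⌈(18·86+274)/289⌉ − ⌈(17·86+274)/289⌉ = ⌈1822/289⌉ − ⌈1736/289⌉ = 7 − 7 = 0
n=18: ⌈(19·86+274)/289⌉ − ⌈(18·86+274)/289⌉ = ⌈1908/289⌉ − ⌈1822/289⌉ = 7 − 7 = 0
n=19: ⌈(20·86+274)/289⌉ − ⌈(19·86+274)/289⌉ = ⌈1994/289⌉ − ⌈1908/289⌉ = 7 − 7 = 0
n=20: ⌈(21·86+274)/289⌉ − ⌈(20·86+274)/289⌉ = ⌈2080/289⌉ − ⌈1994/289⌉ = 8 − 7 = 1
n=21: ⌈(22·86+274)/289⌉ − ⌈(21·86+274)/289⌉ = ⌈2166/289⌉ − ⌈2080/289⌉ = 8 − 8 = 0
n=22: ⌈(23·86+274)/289⌉ − ⌈(22·86+274)/289⌉ = ⌈2252/289⌉ − ⌈2166/289⌉ = 8 − 8 = 0
n=23: ⌈(24·86+274)/289⌉ − ⌈(23·86+274)/289⌉ = ⌈2338/289⌉ − ⌈2252/289⌉ = 9 − 8 = 1
n=24: ⌈(25·86+274)/289⌉ − ⌈(24·86+274)/289⌉ = ⌈2424/289⌉ − ⌈2338/289⌉ = 9 − 9 = 0
n=25: ⌈(26·86+274)/289⌉ − ⌈(25·86+274)/289⌉ = ⌈2510/289⌉ − ⌈2424/289⌉ = 9 − 9 = 0
n=26: ⌈(27·86+274)/289⌉ − ⌈(26·86+274)/289⌉ = ⌈2596/289⌉ − ⌈2510/289⌉ = 9 − 9 = 0
n=27: ⌈(28·86+274)/289⌉ − ⌈(27·86+274)/289⌉ = ⌈2682/289⌉ − ⌈2596/289⌉ = 10 − 9 = 1
n=28: ⌈(29·86+274)/289⌉ − ⌈(28·86+274)/289⌉ = ⌈2768/289⌉ − ⌈2682/289⌉ = 10 − 10 = 0
n=29: ⌈(30·86+274)/289⌉ − ⌈(29·86+274)/289⌉ = ⌈2854/289⌉ − ⌈2768/289⌉ = 10 − 10 = 0
n=30: ⌈(31·86+274)/289⌉ − ⌈(30·86+274)/289⌉ = ⌈2940/289⌉ − ⌈2854/289⌉ = 11 − 10 = 1
n=31: ⌈(32·86+274)/289⌉ − ⌈(31·86+274)/289⌉ = ⌈3026/289⌉ − ⌈2940/289⌉ = 11 − 11 = 0
n=32: ⌈(33·86+274)/289⌉ − ⌈(32·86+274)/289⌉ = ⌈3112/289⌉ − ⌈3026/289⌉ = 11 − 11 = 0
n=33: ⌈(34·86+274)/289⌉ − ⌈(33·86+274)/289⌉ = ⌈3198/289⌉ − ⌈3112/289⌉ = 12 − 11 = 1
n=34: ⌈(35·86+274)/289⌉ − ⌈(34·86+274)/289⌉ = ⌈3284/289⌉ − ⌈3198/289⌉ = 12 − 12 = 0


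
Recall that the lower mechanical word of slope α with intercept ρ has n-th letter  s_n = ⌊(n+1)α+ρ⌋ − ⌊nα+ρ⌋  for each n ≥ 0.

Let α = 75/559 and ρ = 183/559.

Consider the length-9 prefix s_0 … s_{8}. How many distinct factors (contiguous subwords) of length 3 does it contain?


4

t_n = ⌊(n·75+183)/559⌋ for n = 0 … 9:
  n=0…9: ⌊183/559⌋=0 ⌊258/559⌋=0 ⌊333/559⌋=0 ⌊408/559⌋=0 ⌊483/559⌋=0 ⌊558/559⌋=0 ⌊633/559⌋=1 ⌊708/559⌋=1 ⌊783/559⌋=1 ⌊858/559⌋=1
s_n = t_(n+1) − t_n for n = 0 … 8 gives
prefix = 000001000
slide a length-3 window over [0..2] … [6..8] (7 windows); first occurrence of each distinct factor:
  [  0..  2] 000
  [  3..  5] 001
  [  4..  6] 010
  [  5..  7] 100
  (the other 3 windows repeat one of these)
distinct factors: {000, 001, 010, 100}
count = 4  (Sturmian bound for length 3 is 4)


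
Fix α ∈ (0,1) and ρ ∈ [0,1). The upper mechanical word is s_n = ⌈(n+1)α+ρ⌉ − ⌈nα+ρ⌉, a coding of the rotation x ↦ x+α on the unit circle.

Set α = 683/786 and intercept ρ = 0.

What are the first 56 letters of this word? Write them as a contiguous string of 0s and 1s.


11111110111111101111110111111101111111011111101111111011

n=0: ⌈(1·683)/786⌉ − ⌈(0·683)/786⌉ = ⌈683/786⌉ − ⌈0/786⌉ = 1 − 0 = 1
n=1: ⌈(2·683)/786⌉ − ⌈(1·683)/786⌉ = ⌈1366/786⌉ − ⌈683/786⌉ = 2 − 1 = 1
n=2: ⌈(3·683)/786⌉ − ⌈(2·683)/786⌉ = ⌈2049/786⌉ − ⌈1366/786⌉ = 3 − 2 = 1
n=3: ⌈(4·683)/786⌉ − ⌈(3·683)/786⌉ = ⌈2732/786⌉ − ⌈2049/786⌉ = 4 − 3 = 1
n=4: ⌈(5·683)/786⌉ − ⌈(4·683)/786⌉ = ⌈3415/786⌉ − ⌈2732/786⌉ = 5 − 4 = 1
n=5: ⌈(6·683)/786⌉ − ⌈(5·683)/786⌉ = ⌈4098/786⌉ − ⌈3415/786⌉ = 6 − 5 = 1
n=6: ⌈(7·683)/786⌉ − ⌈(6·683)/786⌉ = ⌈4781/786⌉ − ⌈4098/786⌉ = 7 − 6 = 1
n=7: ⌈(8·683)/786⌉ − ⌈(7·683)/786⌉ = ⌈5464/786⌉ − ⌈4781/786⌉ = 7 − 7 = 0
n=8: ⌈(9·683)/786⌉ − ⌈(8·683)/786⌉ = ⌈6147/786⌉ − ⌈5464/786⌉ = 8 − 7 = 1
n=9: ⌈(10·683)/786⌉ − ⌈(9·683)/786⌉ = ⌈6830/786⌉ − ⌈6147/786⌉ = 9 − 8 = 1
n=10: ⌈(11·683)/786⌉ − ⌈(10·683)/786⌉ = ⌈7513/786⌉ − ⌈6830/786⌉ = 10 − 9 = 1
n=11: ⌈(12·683)/786⌉ − ⌈(11·683)/786⌉ = ⌈8196/786⌉ − ⌈7513/786⌉ = 11 − 10 = 1
n=12: ⌈(13·683)/786⌉ − ⌈(12·683)/786⌉ = ⌈8879/786⌉ − ⌈8196/786⌉ = 12 − 11 = 1
n=13: ⌈(14·683)/786⌉ − ⌈(13·683)/786⌉ = ⌈9562/786⌉ − ⌈8879/786⌉ = 13 − 12 = 1
n=14: ⌈(15·683)/786⌉ − ⌈(14·683)/786⌉ = ⌈10245/786⌉ − ⌈9562/786⌉ = 14 − 13 = 1
n=15: ⌈(16·683)/786⌉ − ⌈(15·683)/786⌉ = ⌈10928/786⌉ − ⌈10245/786⌉ = 14 − 14 = 0
n=16: ⌈(17·683)/786⌉ − ⌈(16·683)/786⌉ = ⌈11611/786⌉ − ⌈10928/786⌉ = 15 − 14 = 1
n=17: ⌈(18·683)/786⌉ − ⌈(17·683)/786⌉ = ⌈12294/786⌉ − ⌈11611/786⌉ = 16 − 15 = 1
n=18: ⌈(19·683)/786⌉ − ⌈(18·683)/786⌉ = ⌈12977/786⌉ − ⌈12294/786⌉ = 17 − 16 = 1
n=19: ⌈(20·683)/786⌉ − ⌈(19·683)/786⌉ = ⌈13660/786⌉ − ⌈12977/786⌉ = 18 − 17 = 1
n=20: ⌈(21·683)/786⌉ − ⌈(20·683)/786⌉ = ⌈14343/786⌉ − ⌈13660/786⌉ = 19 − 18 = 1
n=21: ⌈(22·683)/786⌉ − ⌈(21·683)/786⌉ = ⌈15026/786⌉ − ⌈14343/786⌉ = 20 − 19 = 1
n=22: ⌈(23·683)/786⌉ − ⌈(22·683)/786⌉ = ⌈15709/786⌉ − ⌈15026/786⌉ = 20 − 20 = 0
n=23: ⌈(24·683)/786⌉ − ⌈(23·683)/786⌉ = ⌈16392/786⌉ − ⌈15709/786⌉ = 21 − 20 = 1
n=24: ⌈(25·683)/786⌉ − ⌈(24·683)/786⌉ = ⌈17075/786⌉ − ⌈16392/786⌉ = 22 − 21 = 1
n=25: ⌈(26·683)/786⌉ − ⌈(25·683)/786⌉ = ⌈17758/786⌉ − ⌈17075/786⌉ = 23 − 22 = 1
n=26: ⌈(27·683)/786⌉ − ⌈(26·683)/786⌉ = ⌈18441/786⌉ − ⌈17758/786⌉ = 24 − 23 = 1
n=27: ⌈(28·683)/786⌉ − ⌈(27·683)/786⌉ = ⌈19124/786⌉ − ⌈18441/786⌉ = 25 − 24 = 1
n=28: ⌈(29·683)/786⌉ − ⌈(28·683)/786⌉ = ⌈19807/786⌉ − ⌈19124/786⌉ = 26 − 25 = 1
n=29: ⌈(30·683)/786⌉ − ⌈(29·683)/786⌉ = ⌈20490/786⌉ − ⌈19807/786⌉ = 27 − 26 = 1
n=30: ⌈(31·683)/786⌉ − ⌈(30·683)/786⌉ = ⌈21173/786⌉ − ⌈20490/786⌉ = 27 − 27 = 0
n=31: ⌈(32·683)/786⌉ − ⌈(31·683)/786⌉ = ⌈21856/786⌉ − ⌈21173/786⌉ = 28 − 27 = 1
n=32: ⌈(33·683)/786⌉ − ⌈(32·683)/786⌉ = ⌈22539/786⌉ − ⌈21856/786⌉ = 29 − 28 = 1
n=33: ⌈(34·683)/786⌉ − ⌈(33·683)/786⌉ = ⌈23222/786⌉ − ⌈22539/786⌉ = 30 − 29 = 1
n=34: ⌈(35·683)/786⌉ − ⌈(34·683)/786⌉ = ⌈23905/786⌉ − ⌈23222/786⌉ = 31 − 30 = 1
n=35: ⌈(36·683)/786⌉ − ⌈(35·683)/786⌉ = ⌈24588/786⌉ − ⌈23905/786⌉ = 32 − 31 = 1
n=36: ⌈(37·683)/786⌉ − ⌈(36·683)/786⌉ = ⌈25271/786⌉ − ⌈24588/786⌉ = 33 − 32 = 1
n=37: ⌈(38·683)/786⌉ − ⌈(37·683)/786⌉ = ⌈25954/786⌉ − ⌈25271/786⌉ = 34 − 33 = 1
n=38: ⌈(39·683)/786⌉ − ⌈(38·683)/786⌉ = ⌈26637/786⌉ − ⌈25954/786⌉ = 34 − 34 = 0
n=39: ⌈(40·683)/786⌉ − ⌈(39·683)/786⌉ = ⌈27320/786⌉ − ⌈26637/786⌉ = 35 − 34 = 1
n=40: ⌈(41·683)/786⌉ − ⌈(40·683)/786⌉ = ⌈28003/786⌉ − ⌈27320/786⌉ = 36 − 35 = 1
n=41: ⌈(42·683)/786⌉ − ⌈(41·683)/786⌉ = ⌈28686/786⌉ − ⌈28003/786⌉ = 37 − 36 = 1
n=42: ⌈(43·683)/786⌉ − ⌈(42·683)/786⌉ = ⌈29369/786⌉ − ⌈28686/786⌉ = 38 − 37 = 1
n=43: ⌈(44·683)/786⌉ − ⌈(43·683)/786⌉ = ⌈30052/786⌉ − ⌈29369/786⌉ = 39 − 38 = 1
n=44: ⌈(45·683)/786⌉ − ⌈(44·683)/786⌉ = ⌈30735/786⌉ − ⌈30052/786⌉ = 40 − 39 = 1
n=45: ⌈(46·683)/786⌉ − ⌈(45·683)/786⌉ = ⌈31418/786⌉ − ⌈30735/786⌉ = 40 − 40 = 0
n=46: ⌈(47·683)/786⌉ − ⌈(46·683)/786⌉ = ⌈32101/786⌉ − ⌈31418/786⌉ = 41 − 40 = 1
n=47: ⌈(48·683)/786⌉ − ⌈(47·683)/786⌉ = ⌈32784/786⌉ − ⌈32101/786⌉ = 42 − 41 = 1
n=48: ⌈(49·683)/786⌉ − ⌈(48·683)/786⌉ = ⌈33467/786⌉ − ⌈32784/786⌉ = 43 − 42 = 1
n=49: ⌈(50·683)/786⌉ − ⌈(49·683)/786⌉ = ⌈34150/786⌉ − ⌈33467/786⌉ = 44 − 43 = 1
n=50: ⌈(51·683)/786⌉ − ⌈(50·683)/786⌉ = ⌈34833/786⌉ − ⌈34150/786⌉ = 45 − 44 = 1
n=51: ⌈(52·683)/786⌉ − ⌈(51·683)/786⌉ = ⌈35516/786⌉ − ⌈34833/786⌉ = 46 − 45 = 1
n=52: ⌈(53·683)/786⌉ − ⌈(52·683)/786⌉ = ⌈36199/786⌉ − ⌈35516/786⌉ = 47 − 46 = 1
n=53: ⌈(54·683)/786⌉ − ⌈(53·683)/786⌉ = ⌈36882/786⌉ − ⌈36199/786⌉ = 47 − 47 = 0
n=54: ⌈(55·683)/786⌉ − ⌈(54·683)/786⌉ = ⌈37565/786⌉ − ⌈36882/786⌉ = 48 − 47 = 1
n=55: ⌈(56·683)/786⌉ − ⌈(55·683)/786⌉ = ⌈38248/786⌉ − ⌈37565/786⌉ = 49 − 48 = 1
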